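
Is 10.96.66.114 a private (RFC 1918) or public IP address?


RFC 1918 private ranges:
  10.0.0.0/8 (10.0.0.0 - 10.255.255.255)
  172.16.0.0/12 (172.16.0.0 - 172.31.255.255)
  192.168.0.0/16 (192.168.0.0 - 192.168.255.255)
Private (in 10.0.0.0/8)


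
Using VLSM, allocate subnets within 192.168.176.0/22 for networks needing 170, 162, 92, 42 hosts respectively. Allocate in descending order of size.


170 hosts -> /24 (254 usable): 192.168.176.0/24
162 hosts -> /24 (254 usable): 192.168.177.0/24
92 hosts -> /25 (126 usable): 192.168.178.0/25
42 hosts -> /26 (62 usable): 192.168.178.128/26
Allocation: 192.168.176.0/24 (170 hosts, 254 usable); 192.168.177.0/24 (162 hosts, 254 usable); 192.168.178.0/25 (92 hosts, 126 usable); 192.168.178.128/26 (42 hosts, 62 usable)


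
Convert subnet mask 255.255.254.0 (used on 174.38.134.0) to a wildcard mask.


Subnet mask: 255.255.254.0
Wildcard = 255.255.255.255 - subnet mask
255 - 255 = 0
255 - 255 = 0
255 - 254 = 1
255 - 0 = 255
Wildcard: 0.0.1.255


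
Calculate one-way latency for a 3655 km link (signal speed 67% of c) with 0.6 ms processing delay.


Speed = 0.67 * 3e5 km/s = 201000 km/s
Propagation delay = 3655 / 201000 = 0.0182 s = 18.1841 ms
Processing delay = 0.6 ms
Total one-way latency = 18.7841 ms


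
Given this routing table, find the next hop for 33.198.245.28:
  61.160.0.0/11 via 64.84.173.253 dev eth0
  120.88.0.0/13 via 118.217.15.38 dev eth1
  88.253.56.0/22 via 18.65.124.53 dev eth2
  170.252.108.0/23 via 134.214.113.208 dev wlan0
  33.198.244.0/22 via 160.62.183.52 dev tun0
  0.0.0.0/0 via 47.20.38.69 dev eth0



Longest prefix match for 33.198.245.28:
  /11 61.160.0.0: no
  /13 120.88.0.0: no
  /22 88.253.56.0: no
  /23 170.252.108.0: no
  /22 33.198.244.0: MATCH
  /0 0.0.0.0: MATCH
Selected: next-hop 160.62.183.52 via tun0 (matched /22)


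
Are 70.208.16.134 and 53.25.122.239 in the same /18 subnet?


Mask: 255.255.192.0
70.208.16.134 AND mask = 70.208.0.0
53.25.122.239 AND mask = 53.25.64.0
No, different subnets (70.208.0.0 vs 53.25.64.0)


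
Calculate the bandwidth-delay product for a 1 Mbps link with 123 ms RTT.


BDP = bandwidth * RTT
= 1 Mbps * 123 ms
= 1 * 1e6 * 123 / 1000 bits
= 123000 bits
= 15375 bytes
= 15.0146 KB
BDP = 123000 bits (15375 bytes)


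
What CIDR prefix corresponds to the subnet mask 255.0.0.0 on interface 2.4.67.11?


Binary: 11111111.00000000.00000000.00000000
Count leading 1s
Prefix: /8


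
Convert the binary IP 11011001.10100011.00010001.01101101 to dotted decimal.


11011001 = 217
10100011 = 163
00010001 = 17
01101101 = 109
IP: 217.163.17.109


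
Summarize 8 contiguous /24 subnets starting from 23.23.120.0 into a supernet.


Original prefix: /24
Number of subnets: 8 = 2^3
New prefix = 24 - 3 = 21
Supernet: 23.23.120.0/21


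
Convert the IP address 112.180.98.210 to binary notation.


112 = 01110000
180 = 10110100
98 = 01100010
210 = 11010010
Binary: 01110000.10110100.01100010.11010010


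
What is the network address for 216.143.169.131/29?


IP:   11011000.10001111.10101001.10000011
Mask: 11111111.11111111.11111111.11111000
AND operation:
Net:  11011000.10001111.10101001.10000000
Network: 216.143.169.128/29


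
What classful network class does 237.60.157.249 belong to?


First octet: 237
Binary: 11101101
1110xxxx -> Class D (224-239)
Class D (multicast), default mask N/A


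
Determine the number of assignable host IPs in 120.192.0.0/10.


Host bits = 32 - 10 = 22
Total addresses = 2^22 = 4194304
Usable = total - 2 (network and broadcast)
Usable hosts: 4194302


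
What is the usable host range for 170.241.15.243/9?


Network: 170.128.0.0
Broadcast: 170.255.255.255
First usable = network + 1
Last usable = broadcast - 1
Range: 170.128.0.1 to 170.255.255.254


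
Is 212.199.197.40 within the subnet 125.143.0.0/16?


Subnet network: 125.143.0.0
Test IP AND mask: 212.199.0.0
No, 212.199.197.40 is not in 125.143.0.0/16


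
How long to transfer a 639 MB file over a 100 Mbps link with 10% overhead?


Effective throughput = 100 * (1 - 10/100) = 90 Mbps
File size in Mb = 639 * 8 = 5112 Mb
Time = 5112 / 90
Time = 56.8 seconds


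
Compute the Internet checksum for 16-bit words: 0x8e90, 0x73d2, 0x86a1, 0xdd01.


Sum all words (with carry folding):
+ 0x8e90 = 0x8e90
+ 0x73d2 = 0x0263
+ 0x86a1 = 0x8904
+ 0xdd01 = 0x6606
One's complement: ~0x6606
Checksum = 0x99f9


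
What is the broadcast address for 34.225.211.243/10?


Network: 34.192.0.0/10
Host bits = 22
Set all host bits to 1:
Broadcast: 34.255.255.255


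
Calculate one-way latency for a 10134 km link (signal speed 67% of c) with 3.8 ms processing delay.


Speed = 0.67 * 3e5 km/s = 201000 km/s
Propagation delay = 10134 / 201000 = 0.0504 s = 50.4179 ms
Processing delay = 3.8 ms
Total one-way latency = 54.2179 ms


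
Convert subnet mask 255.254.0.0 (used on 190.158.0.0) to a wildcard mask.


Subnet mask: 255.254.0.0
Wildcard = 255.255.255.255 - subnet mask
255 - 255 = 0
255 - 254 = 1
255 - 0 = 255
255 - 0 = 255
Wildcard: 0.1.255.255


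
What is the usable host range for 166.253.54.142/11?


Network: 166.224.0.0
Broadcast: 166.255.255.255
First usable = network + 1
Last usable = broadcast - 1
Range: 166.224.0.1 to 166.255.255.254


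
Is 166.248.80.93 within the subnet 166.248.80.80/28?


Subnet network: 166.248.80.80
Test IP AND mask: 166.248.80.80
Yes, 166.248.80.93 is in 166.248.80.80/28


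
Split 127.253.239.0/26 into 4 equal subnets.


New prefix = 26 + 2 = 28
Each subnet has 16 addresses
  127.253.239.0/28
  127.253.239.16/28
  127.253.239.32/28
  127.253.239.48/28
Subnets: 127.253.239.0/28, 127.253.239.16/28, 127.253.239.32/28, 127.253.239.48/28


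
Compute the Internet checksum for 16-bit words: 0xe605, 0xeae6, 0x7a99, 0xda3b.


Sum all words (with carry folding):
+ 0xe605 = 0xe605
+ 0xeae6 = 0xd0ec
+ 0x7a99 = 0x4b86
+ 0xda3b = 0x25c2
One's complement: ~0x25c2
Checksum = 0xda3d


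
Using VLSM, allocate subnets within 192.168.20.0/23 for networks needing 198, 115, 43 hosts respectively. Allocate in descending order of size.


198 hosts -> /24 (254 usable): 192.168.20.0/24
115 hosts -> /25 (126 usable): 192.168.21.0/25
43 hosts -> /26 (62 usable): 192.168.21.128/26
Allocation: 192.168.20.0/24 (198 hosts, 254 usable); 192.168.21.0/25 (115 hosts, 126 usable); 192.168.21.128/26 (43 hosts, 62 usable)


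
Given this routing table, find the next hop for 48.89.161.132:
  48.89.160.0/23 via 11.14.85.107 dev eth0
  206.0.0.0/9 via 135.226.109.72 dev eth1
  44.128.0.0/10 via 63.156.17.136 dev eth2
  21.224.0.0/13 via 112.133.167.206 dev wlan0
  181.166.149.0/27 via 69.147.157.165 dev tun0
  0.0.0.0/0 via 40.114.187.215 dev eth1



Longest prefix match for 48.89.161.132:
  /23 48.89.160.0: MATCH
  /9 206.0.0.0: no
  /10 44.128.0.0: no
  /13 21.224.0.0: no
  /27 181.166.149.0: no
  /0 0.0.0.0: MATCH
Selected: next-hop 11.14.85.107 via eth0 (matched /23)


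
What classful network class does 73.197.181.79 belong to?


First octet: 73
Binary: 01001001
0xxxxxxx -> Class A (1-126)
Class A, default mask 255.0.0.0 (/8)


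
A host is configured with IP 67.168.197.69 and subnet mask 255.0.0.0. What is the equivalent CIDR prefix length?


Binary: 11111111.00000000.00000000.00000000
Count leading 1s
Prefix: /8


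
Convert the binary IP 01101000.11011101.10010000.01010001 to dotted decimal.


01101000 = 104
11011101 = 221
10010000 = 144
01010001 = 81
IP: 104.221.144.81


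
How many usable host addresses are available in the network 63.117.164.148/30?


Host bits = 32 - 30 = 2
Total addresses = 2^2 = 4
Usable = total - 2 (network and broadcast)
Usable hosts: 2


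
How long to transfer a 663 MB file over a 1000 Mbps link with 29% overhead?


Effective throughput = 1000 * (1 - 29/100) = 710 Mbps
File size in Mb = 663 * 8 = 5304 Mb
Time = 5304 / 710
Time = 7.4704 seconds


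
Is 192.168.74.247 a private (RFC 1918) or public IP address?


RFC 1918 private ranges:
  10.0.0.0/8 (10.0.0.0 - 10.255.255.255)
  172.16.0.0/12 (172.16.0.0 - 172.31.255.255)
  192.168.0.0/16 (192.168.0.0 - 192.168.255.255)
Private (in 192.168.0.0/16)


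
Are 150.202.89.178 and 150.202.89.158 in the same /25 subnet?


Mask: 255.255.255.128
150.202.89.178 AND mask = 150.202.89.128
150.202.89.158 AND mask = 150.202.89.128
Yes, same subnet (150.202.89.128)


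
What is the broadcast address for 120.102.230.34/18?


Network: 120.102.192.0/18
Host bits = 14
Set all host bits to 1:
Broadcast: 120.102.255.255


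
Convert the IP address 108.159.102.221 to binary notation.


108 = 01101100
159 = 10011111
102 = 01100110
221 = 11011101
Binary: 01101100.10011111.01100110.11011101


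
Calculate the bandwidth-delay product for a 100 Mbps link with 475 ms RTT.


BDP = bandwidth * RTT
= 100 Mbps * 475 ms
= 100 * 1e6 * 475 / 1000 bits
= 47500000 bits
= 5937500 bytes
= 5798.3398 KB
BDP = 47500000 bits (5937500 bytes)


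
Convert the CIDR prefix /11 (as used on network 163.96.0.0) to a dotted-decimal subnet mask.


/11 means 11 network bits, 21 host bits
Binary: 11111111111000000000000000000000
Mask: 255.224.0.0


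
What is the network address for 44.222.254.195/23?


IP:   00101100.11011110.11111110.11000011
Mask: 11111111.11111111.11111110.00000000
AND operation:
Net:  00101100.11011110.11111110.00000000
Network: 44.222.254.0/23


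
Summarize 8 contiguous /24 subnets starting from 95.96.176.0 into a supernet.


Original prefix: /24
Number of subnets: 8 = 2^3
New prefix = 24 - 3 = 21
Supernet: 95.96.176.0/21


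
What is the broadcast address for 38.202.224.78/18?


Network: 38.202.192.0/18
Host bits = 14
Set all host bits to 1:
Broadcast: 38.202.255.255


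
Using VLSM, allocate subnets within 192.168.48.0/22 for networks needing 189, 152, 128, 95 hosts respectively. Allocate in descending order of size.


189 hosts -> /24 (254 usable): 192.168.48.0/24
152 hosts -> /24 (254 usable): 192.168.49.0/24
128 hosts -> /24 (254 usable): 192.168.50.0/24
95 hosts -> /25 (126 usable): 192.168.51.0/25
Allocation: 192.168.48.0/24 (189 hosts, 254 usable); 192.168.49.0/24 (152 hosts, 254 usable); 192.168.50.0/24 (128 hosts, 254 usable); 192.168.51.0/25 (95 hosts, 126 usable)


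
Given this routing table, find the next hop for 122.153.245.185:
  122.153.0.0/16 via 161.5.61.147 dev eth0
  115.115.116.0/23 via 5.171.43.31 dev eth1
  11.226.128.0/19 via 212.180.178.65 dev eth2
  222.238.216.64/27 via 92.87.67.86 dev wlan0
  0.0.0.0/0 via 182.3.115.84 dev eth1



Longest prefix match for 122.153.245.185:
  /16 122.153.0.0: MATCH
  /23 115.115.116.0: no
  /19 11.226.128.0: no
  /27 222.238.216.64: no
  /0 0.0.0.0: MATCH
Selected: next-hop 161.5.61.147 via eth0 (matched /16)


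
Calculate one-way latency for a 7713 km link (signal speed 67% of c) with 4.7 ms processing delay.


Speed = 0.67 * 3e5 km/s = 201000 km/s
Propagation delay = 7713 / 201000 = 0.0384 s = 38.3731 ms
Processing delay = 4.7 ms
Total one-way latency = 43.0731 ms


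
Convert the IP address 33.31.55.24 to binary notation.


33 = 00100001
31 = 00011111
55 = 00110111
24 = 00011000
Binary: 00100001.00011111.00110111.00011000


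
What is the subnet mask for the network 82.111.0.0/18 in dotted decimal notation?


/18 means 18 network bits, 14 host bits
Binary: 11111111111111111100000000000000
Mask: 255.255.192.0


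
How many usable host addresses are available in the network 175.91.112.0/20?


Host bits = 32 - 20 = 12
Total addresses = 2^12 = 4096
Usable = total - 2 (network and broadcast)
Usable hosts: 4094


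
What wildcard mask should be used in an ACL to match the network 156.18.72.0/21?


Subnet mask: 255.255.248.0
Wildcard = 255.255.255.255 - subnet mask
255 - 255 = 0
255 - 255 = 0
255 - 248 = 7
255 - 0 = 255
Wildcard: 0.0.7.255


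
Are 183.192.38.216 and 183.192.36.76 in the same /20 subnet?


Mask: 255.255.240.0
183.192.38.216 AND mask = 183.192.32.0
183.192.36.76 AND mask = 183.192.32.0
Yes, same subnet (183.192.32.0)


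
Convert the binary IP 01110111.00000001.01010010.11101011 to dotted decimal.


01110111 = 119
00000001 = 1
01010010 = 82
11101011 = 235
IP: 119.1.82.235


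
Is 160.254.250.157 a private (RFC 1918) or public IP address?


RFC 1918 private ranges:
  10.0.0.0/8 (10.0.0.0 - 10.255.255.255)
  172.16.0.0/12 (172.16.0.0 - 172.31.255.255)
  192.168.0.0/16 (192.168.0.0 - 192.168.255.255)
Public (not in any RFC 1918 range)


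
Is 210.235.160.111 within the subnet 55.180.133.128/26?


Subnet network: 55.180.133.128
Test IP AND mask: 210.235.160.64
No, 210.235.160.111 is not in 55.180.133.128/26


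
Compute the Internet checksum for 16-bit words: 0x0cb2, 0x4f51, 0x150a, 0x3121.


Sum all words (with carry folding):
+ 0x0cb2 = 0x0cb2
+ 0x4f51 = 0x5c03
+ 0x150a = 0x710d
+ 0x3121 = 0xa22e
One's complement: ~0xa22e
Checksum = 0x5dd1


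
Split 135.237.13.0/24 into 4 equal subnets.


New prefix = 24 + 2 = 26
Each subnet has 64 addresses
  135.237.13.0/26
  135.237.13.64/26
  135.237.13.128/26
  135.237.13.192/26
Subnets: 135.237.13.0/26, 135.237.13.64/26, 135.237.13.128/26, 135.237.13.192/26


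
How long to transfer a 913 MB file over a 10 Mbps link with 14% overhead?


Effective throughput = 10 * (1 - 14/100) = 8.6 Mbps
File size in Mb = 913 * 8 = 7304 Mb
Time = 7304 / 8.6
Time = 849.3023 seconds


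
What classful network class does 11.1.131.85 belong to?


First octet: 11
Binary: 00001011
0xxxxxxx -> Class A (1-126)
Class A, default mask 255.0.0.0 (/8)


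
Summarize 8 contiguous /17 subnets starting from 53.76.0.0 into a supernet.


Original prefix: /17
Number of subnets: 8 = 2^3
New prefix = 17 - 3 = 14
Supernet: 53.76.0.0/14


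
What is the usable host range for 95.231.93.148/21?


Network: 95.231.88.0
Broadcast: 95.231.95.255
First usable = network + 1
Last usable = broadcast - 1
Range: 95.231.88.1 to 95.231.95.254


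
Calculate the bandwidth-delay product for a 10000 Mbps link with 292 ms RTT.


BDP = bandwidth * RTT
= 10000 Mbps * 292 ms
= 10000 * 1e6 * 292 / 1000 bits
= 2920000000 bits
= 365000000 bytes
= 356445.3125 KB
BDP = 2920000000 bits (365000000 bytes)


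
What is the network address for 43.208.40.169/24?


IP:   00101011.11010000.00101000.10101001
Mask: 11111111.11111111.11111111.00000000
AND operation:
Net:  00101011.11010000.00101000.00000000
Network: 43.208.40.0/24


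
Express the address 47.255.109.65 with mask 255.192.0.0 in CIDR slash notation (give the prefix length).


Binary: 11111111.11000000.00000000.00000000
Count leading 1s
Prefix: /10


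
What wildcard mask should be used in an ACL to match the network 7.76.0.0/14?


Subnet mask: 255.252.0.0
Wildcard = 255.255.255.255 - subnet mask
255 - 255 = 0
255 - 252 = 3
255 - 0 = 255
255 - 0 = 255
Wildcard: 0.3.255.255


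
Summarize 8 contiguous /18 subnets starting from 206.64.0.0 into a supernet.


Original prefix: /18
Number of subnets: 8 = 2^3
New prefix = 18 - 3 = 15
Supernet: 206.64.0.0/15


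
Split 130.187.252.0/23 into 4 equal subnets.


New prefix = 23 + 2 = 25
Each subnet has 128 addresses
  130.187.252.0/25
  130.187.252.128/25
  130.187.253.0/25
  130.187.253.128/25
Subnets: 130.187.252.0/25, 130.187.252.128/25, 130.187.253.0/25, 130.187.253.128/25


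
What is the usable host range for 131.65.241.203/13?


Network: 131.64.0.0
Broadcast: 131.71.255.255
First usable = network + 1
Last usable = broadcast - 1
Range: 131.64.0.1 to 131.71.255.254


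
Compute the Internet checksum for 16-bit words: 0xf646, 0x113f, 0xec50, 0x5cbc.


Sum all words (with carry folding):
+ 0xf646 = 0xf646
+ 0x113f = 0x0786
+ 0xec50 = 0xf3d6
+ 0x5cbc = 0x5093
One's complement: ~0x5093
Checksum = 0xaf6c


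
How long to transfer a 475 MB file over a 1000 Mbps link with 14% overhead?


Effective throughput = 1000 * (1 - 14/100) = 860 Mbps
File size in Mb = 475 * 8 = 3800 Mb
Time = 3800 / 860
Time = 4.4186 seconds


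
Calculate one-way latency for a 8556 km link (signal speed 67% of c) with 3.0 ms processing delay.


Speed = 0.67 * 3e5 km/s = 201000 km/s
Propagation delay = 8556 / 201000 = 0.0426 s = 42.5672 ms
Processing delay = 3.0 ms
Total one-way latency = 45.5672 ms


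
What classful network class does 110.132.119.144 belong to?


First octet: 110
Binary: 01101110
0xxxxxxx -> Class A (1-126)
Class A, default mask 255.0.0.0 (/8)


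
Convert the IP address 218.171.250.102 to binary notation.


218 = 11011010
171 = 10101011
250 = 11111010
102 = 01100110
Binary: 11011010.10101011.11111010.01100110


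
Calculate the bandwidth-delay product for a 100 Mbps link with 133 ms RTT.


BDP = bandwidth * RTT
= 100 Mbps * 133 ms
= 100 * 1e6 * 133 / 1000 bits
= 13300000 bits
= 1662500 bytes
= 1623.5352 KB
BDP = 13300000 bits (1662500 bytes)


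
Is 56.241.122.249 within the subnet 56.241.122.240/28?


Subnet network: 56.241.122.240
Test IP AND mask: 56.241.122.240
Yes, 56.241.122.249 is in 56.241.122.240/28


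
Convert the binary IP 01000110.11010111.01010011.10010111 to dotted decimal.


01000110 = 70
11010111 = 215
01010011 = 83
10010111 = 151
IP: 70.215.83.151


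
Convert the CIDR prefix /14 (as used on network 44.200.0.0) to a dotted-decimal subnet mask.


/14 means 14 network bits, 18 host bits
Binary: 11111111111111000000000000000000
Mask: 255.252.0.0


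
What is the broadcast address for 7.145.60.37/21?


Network: 7.145.56.0/21
Host bits = 11
Set all host bits to 1:
Broadcast: 7.145.63.255


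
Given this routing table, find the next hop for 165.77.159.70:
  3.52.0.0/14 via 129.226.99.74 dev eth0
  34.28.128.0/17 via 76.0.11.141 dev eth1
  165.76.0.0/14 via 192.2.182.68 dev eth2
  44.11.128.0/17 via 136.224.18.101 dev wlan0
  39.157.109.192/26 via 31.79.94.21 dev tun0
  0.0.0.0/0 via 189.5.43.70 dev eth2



Longest prefix match for 165.77.159.70:
  /14 3.52.0.0: no
  /17 34.28.128.0: no
  /14 165.76.0.0: MATCH
  /17 44.11.128.0: no
  /26 39.157.109.192: no
  /0 0.0.0.0: MATCH
Selected: next-hop 192.2.182.68 via eth2 (matched /14)


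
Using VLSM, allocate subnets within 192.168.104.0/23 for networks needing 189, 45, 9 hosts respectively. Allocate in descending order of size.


189 hosts -> /24 (254 usable): 192.168.104.0/24
45 hosts -> /26 (62 usable): 192.168.105.0/26
9 hosts -> /28 (14 usable): 192.168.105.64/28
Allocation: 192.168.104.0/24 (189 hosts, 254 usable); 192.168.105.0/26 (45 hosts, 62 usable); 192.168.105.64/28 (9 hosts, 14 usable)


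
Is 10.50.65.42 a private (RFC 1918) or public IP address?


RFC 1918 private ranges:
  10.0.0.0/8 (10.0.0.0 - 10.255.255.255)
  172.16.0.0/12 (172.16.0.0 - 172.31.255.255)
  192.168.0.0/16 (192.168.0.0 - 192.168.255.255)
Private (in 10.0.0.0/8)


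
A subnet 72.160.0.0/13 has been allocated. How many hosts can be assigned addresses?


Host bits = 32 - 13 = 19
Total addresses = 2^19 = 524288
Usable = total - 2 (network and broadcast)
Usable hosts: 524286


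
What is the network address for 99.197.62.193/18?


IP:   01100011.11000101.00111110.11000001
Mask: 11111111.11111111.11000000.00000000
AND operation:
Net:  01100011.11000101.00000000.00000000
Network: 99.197.0.0/18


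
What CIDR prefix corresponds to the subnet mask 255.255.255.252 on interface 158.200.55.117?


Binary: 11111111.11111111.11111111.11111100
Count leading 1s
Prefix: /30


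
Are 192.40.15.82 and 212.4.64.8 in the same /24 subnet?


Mask: 255.255.255.0
192.40.15.82 AND mask = 192.40.15.0
212.4.64.8 AND mask = 212.4.64.0
No, different subnets (192.40.15.0 vs 212.4.64.0)


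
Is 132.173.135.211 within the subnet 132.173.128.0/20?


Subnet network: 132.173.128.0
Test IP AND mask: 132.173.128.0
Yes, 132.173.135.211 is in 132.173.128.0/20


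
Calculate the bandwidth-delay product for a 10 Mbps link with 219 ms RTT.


BDP = bandwidth * RTT
= 10 Mbps * 219 ms
= 10 * 1e6 * 219 / 1000 bits
= 2190000 bits
= 273750 bytes
= 267.334 KB
BDP = 2190000 bits (273750 bytes)


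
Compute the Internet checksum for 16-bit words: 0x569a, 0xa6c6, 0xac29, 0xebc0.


Sum all words (with carry folding):
+ 0x569a = 0x569a
+ 0xa6c6 = 0xfd60
+ 0xac29 = 0xa98a
+ 0xebc0 = 0x954b
One's complement: ~0x954b
Checksum = 0x6ab4


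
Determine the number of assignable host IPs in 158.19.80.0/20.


Host bits = 32 - 20 = 12
Total addresses = 2^12 = 4096
Usable = total - 2 (network and broadcast)
Usable hosts: 4094


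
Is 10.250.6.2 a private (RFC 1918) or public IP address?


RFC 1918 private ranges:
  10.0.0.0/8 (10.0.0.0 - 10.255.255.255)
  172.16.0.0/12 (172.16.0.0 - 172.31.255.255)
  192.168.0.0/16 (192.168.0.0 - 192.168.255.255)
Private (in 10.0.0.0/8)


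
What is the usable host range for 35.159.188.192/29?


Network: 35.159.188.192
Broadcast: 35.159.188.199
First usable = network + 1
Last usable = broadcast - 1
Range: 35.159.188.193 to 35.159.188.198


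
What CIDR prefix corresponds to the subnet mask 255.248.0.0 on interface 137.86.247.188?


Binary: 11111111.11111000.00000000.00000000
Count leading 1s
Prefix: /13


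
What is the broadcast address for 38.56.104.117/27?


Network: 38.56.104.96/27
Host bits = 5
Set all host bits to 1:
Broadcast: 38.56.104.127


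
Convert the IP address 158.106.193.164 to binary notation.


158 = 10011110
106 = 01101010
193 = 11000001
164 = 10100100
Binary: 10011110.01101010.11000001.10100100


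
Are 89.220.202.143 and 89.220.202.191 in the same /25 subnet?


Mask: 255.255.255.128
89.220.202.143 AND mask = 89.220.202.128
89.220.202.191 AND mask = 89.220.202.128
Yes, same subnet (89.220.202.128)


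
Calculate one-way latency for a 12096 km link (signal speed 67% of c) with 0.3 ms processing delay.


Speed = 0.67 * 3e5 km/s = 201000 km/s
Propagation delay = 12096 / 201000 = 0.0602 s = 60.1791 ms
Processing delay = 0.3 ms
Total one-way latency = 60.4791 ms


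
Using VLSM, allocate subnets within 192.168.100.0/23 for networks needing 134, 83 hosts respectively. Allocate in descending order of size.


134 hosts -> /24 (254 usable): 192.168.100.0/24
83 hosts -> /25 (126 usable): 192.168.101.0/25
Allocation: 192.168.100.0/24 (134 hosts, 254 usable); 192.168.101.0/25 (83 hosts, 126 usable)


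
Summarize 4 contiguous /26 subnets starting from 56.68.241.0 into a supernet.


Original prefix: /26
Number of subnets: 4 = 2^2
New prefix = 26 - 2 = 24
Supernet: 56.68.241.0/24


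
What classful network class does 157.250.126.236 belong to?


First octet: 157
Binary: 10011101
10xxxxxx -> Class B (128-191)
Class B, default mask 255.255.0.0 (/16)


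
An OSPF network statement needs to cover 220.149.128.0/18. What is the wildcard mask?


Subnet mask: 255.255.192.0
Wildcard = 255.255.255.255 - subnet mask
255 - 255 = 0
255 - 255 = 0
255 - 192 = 63
255 - 0 = 255
Wildcard: 0.0.63.255


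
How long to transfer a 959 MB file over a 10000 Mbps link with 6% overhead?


Effective throughput = 10000 * (1 - 6/100) = 9400 Mbps
File size in Mb = 959 * 8 = 7672 Mb
Time = 7672 / 9400
Time = 0.8162 seconds


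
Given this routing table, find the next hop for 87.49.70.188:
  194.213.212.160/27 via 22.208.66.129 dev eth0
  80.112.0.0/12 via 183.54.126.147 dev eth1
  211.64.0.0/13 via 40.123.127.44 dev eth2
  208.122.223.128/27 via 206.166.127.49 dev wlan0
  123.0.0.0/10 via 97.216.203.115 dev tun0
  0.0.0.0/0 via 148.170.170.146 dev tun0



Longest prefix match for 87.49.70.188:
  /27 194.213.212.160: no
  /12 80.112.0.0: no
  /13 211.64.0.0: no
  /27 208.122.223.128: no
  /10 123.0.0.0: no
  /0 0.0.0.0: MATCH
Selected: next-hop 148.170.170.146 via tun0 (matched /0)


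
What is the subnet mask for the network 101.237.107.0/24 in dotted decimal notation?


/24 means 24 network bits, 8 host bits
Binary: 11111111111111111111111100000000
Mask: 255.255.255.0


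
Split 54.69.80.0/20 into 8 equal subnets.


New prefix = 20 + 3 = 23
Each subnet has 512 addresses
  54.69.80.0/23
  54.69.82.0/23
  54.69.84.0/23
  54.69.86.0/23
  54.69.88.0/23
  54.69.90.0/23
  54.69.92.0/23
  54.69.94.0/23
Subnets: 54.69.80.0/23, 54.69.82.0/23, 54.69.84.0/23, 54.69.86.0/23, 54.69.88.0/23, 54.69.90.0/23, 54.69.92.0/23, 54.69.94.0/23


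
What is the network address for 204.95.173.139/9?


IP:   11001100.01011111.10101101.10001011
Mask: 11111111.10000000.00000000.00000000
AND operation:
Net:  11001100.00000000.00000000.00000000
Network: 204.0.0.0/9


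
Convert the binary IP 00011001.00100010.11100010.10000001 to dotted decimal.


00011001 = 25
00100010 = 34
11100010 = 226
10000001 = 129
IP: 25.34.226.129


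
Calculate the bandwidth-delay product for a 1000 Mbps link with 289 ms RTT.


BDP = bandwidth * RTT
= 1000 Mbps * 289 ms
= 1000 * 1e6 * 289 / 1000 bits
= 289000000 bits
= 36125000 bytes
= 35278.3203 KB
BDP = 289000000 bits (36125000 bytes)


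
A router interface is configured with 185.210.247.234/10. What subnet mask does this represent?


/10 means 10 network bits, 22 host bits
Binary: 11111111110000000000000000000000
Mask: 255.192.0.0


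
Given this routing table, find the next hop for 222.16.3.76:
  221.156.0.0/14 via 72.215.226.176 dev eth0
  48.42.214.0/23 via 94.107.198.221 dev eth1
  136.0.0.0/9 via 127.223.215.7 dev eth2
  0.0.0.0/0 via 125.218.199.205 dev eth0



Longest prefix match for 222.16.3.76:
  /14 221.156.0.0: no
  /23 48.42.214.0: no
  /9 136.0.0.0: no
  /0 0.0.0.0: MATCH
Selected: next-hop 125.218.199.205 via eth0 (matched /0)


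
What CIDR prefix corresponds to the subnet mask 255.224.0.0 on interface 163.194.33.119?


Binary: 11111111.11100000.00000000.00000000
Count leading 1s
Prefix: /11


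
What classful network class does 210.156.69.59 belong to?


First octet: 210
Binary: 11010010
110xxxxx -> Class C (192-223)
Class C, default mask 255.255.255.0 (/24)


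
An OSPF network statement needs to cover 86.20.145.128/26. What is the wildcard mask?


Subnet mask: 255.255.255.192
Wildcard = 255.255.255.255 - subnet mask
255 - 255 = 0
255 - 255 = 0
255 - 255 = 0
255 - 192 = 63
Wildcard: 0.0.0.63


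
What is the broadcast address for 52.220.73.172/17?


Network: 52.220.0.0/17
Host bits = 15
Set all host bits to 1:
Broadcast: 52.220.127.255


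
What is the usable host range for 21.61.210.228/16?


Network: 21.61.0.0
Broadcast: 21.61.255.255
First usable = network + 1
Last usable = broadcast - 1
Range: 21.61.0.1 to 21.61.255.254


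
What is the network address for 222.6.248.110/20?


IP:   11011110.00000110.11111000.01101110
Mask: 11111111.11111111.11110000.00000000
AND operation:
Net:  11011110.00000110.11110000.00000000
Network: 222.6.240.0/20


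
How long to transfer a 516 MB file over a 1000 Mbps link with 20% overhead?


Effective throughput = 1000 * (1 - 20/100) = 800 Mbps
File size in Mb = 516 * 8 = 4128 Mb
Time = 4128 / 800
Time = 5.16 seconds


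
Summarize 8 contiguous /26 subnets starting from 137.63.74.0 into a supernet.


Original prefix: /26
Number of subnets: 8 = 2^3
New prefix = 26 - 3 = 23
Supernet: 137.63.74.0/23


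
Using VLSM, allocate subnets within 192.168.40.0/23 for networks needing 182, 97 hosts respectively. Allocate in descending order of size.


182 hosts -> /24 (254 usable): 192.168.40.0/24
97 hosts -> /25 (126 usable): 192.168.41.0/25
Allocation: 192.168.40.0/24 (182 hosts, 254 usable); 192.168.41.0/25 (97 hosts, 126 usable)


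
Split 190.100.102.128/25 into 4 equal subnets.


New prefix = 25 + 2 = 27
Each subnet has 32 addresses
  190.100.102.128/27
  190.100.102.160/27
  190.100.102.192/27
  190.100.102.224/27
Subnets: 190.100.102.128/27, 190.100.102.160/27, 190.100.102.192/27, 190.100.102.224/27


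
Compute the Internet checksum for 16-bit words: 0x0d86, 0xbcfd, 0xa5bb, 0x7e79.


Sum all words (with carry folding):
+ 0x0d86 = 0x0d86
+ 0xbcfd = 0xca83
+ 0xa5bb = 0x703f
+ 0x7e79 = 0xeeb8
One's complement: ~0xeeb8
Checksum = 0x1147


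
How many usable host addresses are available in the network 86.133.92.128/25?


Host bits = 32 - 25 = 7
Total addresses = 2^7 = 128
Usable = total - 2 (network and broadcast)
Usable hosts: 126


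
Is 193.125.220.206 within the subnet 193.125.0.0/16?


Subnet network: 193.125.0.0
Test IP AND mask: 193.125.0.0
Yes, 193.125.220.206 is in 193.125.0.0/16


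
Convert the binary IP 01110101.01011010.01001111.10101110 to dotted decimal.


01110101 = 117
01011010 = 90
01001111 = 79
10101110 = 174
IP: 117.90.79.174


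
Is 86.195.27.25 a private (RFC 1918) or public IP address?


RFC 1918 private ranges:
  10.0.0.0/8 (10.0.0.0 - 10.255.255.255)
  172.16.0.0/12 (172.16.0.0 - 172.31.255.255)
  192.168.0.0/16 (192.168.0.0 - 192.168.255.255)
Public (not in any RFC 1918 range)


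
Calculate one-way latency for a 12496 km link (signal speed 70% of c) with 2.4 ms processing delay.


Speed = 0.7 * 3e5 km/s = 210000 km/s
Propagation delay = 12496 / 210000 = 0.0595 s = 59.5048 ms
Processing delay = 2.4 ms
Total one-way latency = 61.9048 ms


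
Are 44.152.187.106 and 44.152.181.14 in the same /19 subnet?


Mask: 255.255.224.0
44.152.187.106 AND mask = 44.152.160.0
44.152.181.14 AND mask = 44.152.160.0
Yes, same subnet (44.152.160.0)


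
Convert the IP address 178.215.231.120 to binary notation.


178 = 10110010
215 = 11010111
231 = 11100111
120 = 01111000
Binary: 10110010.11010111.11100111.01111000


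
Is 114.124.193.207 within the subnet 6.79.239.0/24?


Subnet network: 6.79.239.0
Test IP AND mask: 114.124.193.0
No, 114.124.193.207 is not in 6.79.239.0/24


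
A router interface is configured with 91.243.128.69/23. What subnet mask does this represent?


/23 means 23 network bits, 9 host bits
Binary: 11111111111111111111111000000000
Mask: 255.255.254.0


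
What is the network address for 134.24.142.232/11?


IP:   10000110.00011000.10001110.11101000
Mask: 11111111.11100000.00000000.00000000
AND operation:
Net:  10000110.00000000.00000000.00000000
Network: 134.0.0.0/11


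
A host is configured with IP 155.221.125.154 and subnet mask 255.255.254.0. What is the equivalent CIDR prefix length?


Binary: 11111111.11111111.11111110.00000000
Count leading 1s
Prefix: /23


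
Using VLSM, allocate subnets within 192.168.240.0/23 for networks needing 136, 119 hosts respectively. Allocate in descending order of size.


136 hosts -> /24 (254 usable): 192.168.240.0/24
119 hosts -> /25 (126 usable): 192.168.241.0/25
Allocation: 192.168.240.0/24 (136 hosts, 254 usable); 192.168.241.0/25 (119 hosts, 126 usable)


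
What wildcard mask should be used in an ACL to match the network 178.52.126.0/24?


Subnet mask: 255.255.255.0
Wildcard = 255.255.255.255 - subnet mask
255 - 255 = 0
255 - 255 = 0
255 - 255 = 0
255 - 0 = 255
Wildcard: 0.0.0.255


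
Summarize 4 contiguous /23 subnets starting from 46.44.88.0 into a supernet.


Original prefix: /23
Number of subnets: 4 = 2^2
New prefix = 23 - 2 = 21
Supernet: 46.44.88.0/21


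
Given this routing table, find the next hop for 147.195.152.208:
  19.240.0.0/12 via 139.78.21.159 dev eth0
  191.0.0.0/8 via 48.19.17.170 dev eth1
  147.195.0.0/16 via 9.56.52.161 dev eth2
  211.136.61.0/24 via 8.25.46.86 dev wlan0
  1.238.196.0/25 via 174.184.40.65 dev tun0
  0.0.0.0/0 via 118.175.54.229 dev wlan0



Longest prefix match for 147.195.152.208:
  /12 19.240.0.0: no
  /8 191.0.0.0: no
  /16 147.195.0.0: MATCH
  /24 211.136.61.0: no
  /25 1.238.196.0: no
  /0 0.0.0.0: MATCH
Selected: next-hop 9.56.52.161 via eth2 (matched /16)


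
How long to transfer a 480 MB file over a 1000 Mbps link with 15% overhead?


Effective throughput = 1000 * (1 - 15/100) = 850 Mbps
File size in Mb = 480 * 8 = 3840 Mb
Time = 3840 / 850
Time = 4.5176 seconds


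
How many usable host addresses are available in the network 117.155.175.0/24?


Host bits = 32 - 24 = 8
Total addresses = 2^8 = 256
Usable = total - 2 (network and broadcast)
Usable hosts: 254


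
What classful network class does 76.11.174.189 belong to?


First octet: 76
Binary: 01001100
0xxxxxxx -> Class A (1-126)
Class A, default mask 255.0.0.0 (/8)


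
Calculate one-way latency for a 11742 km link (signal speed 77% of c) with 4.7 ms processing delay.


Speed = 0.77 * 3e5 km/s = 231000 km/s
Propagation delay = 11742 / 231000 = 0.0508 s = 50.8312 ms
Processing delay = 4.7 ms
Total one-way latency = 55.5312 ms


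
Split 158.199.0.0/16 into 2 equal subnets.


New prefix = 16 + 1 = 17
Each subnet has 32768 addresses
  158.199.0.0/17
  158.199.128.0/17
Subnets: 158.199.0.0/17, 158.199.128.0/17


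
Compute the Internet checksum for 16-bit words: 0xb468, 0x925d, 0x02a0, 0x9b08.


Sum all words (with carry folding):
+ 0xb468 = 0xb468
+ 0x925d = 0x46c6
+ 0x02a0 = 0x4966
+ 0x9b08 = 0xe46e
One's complement: ~0xe46e
Checksum = 0x1b91


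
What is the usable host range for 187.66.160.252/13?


Network: 187.64.0.0
Broadcast: 187.71.255.255
First usable = network + 1
Last usable = broadcast - 1
Range: 187.64.0.1 to 187.71.255.254


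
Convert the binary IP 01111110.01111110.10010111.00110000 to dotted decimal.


01111110 = 126
01111110 = 126
10010111 = 151
00110000 = 48
IP: 126.126.151.48


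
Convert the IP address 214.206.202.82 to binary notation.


214 = 11010110
206 = 11001110
202 = 11001010
82 = 01010010
Binary: 11010110.11001110.11001010.01010010


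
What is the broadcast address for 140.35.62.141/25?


Network: 140.35.62.128/25
Host bits = 7
Set all host bits to 1:
Broadcast: 140.35.62.255


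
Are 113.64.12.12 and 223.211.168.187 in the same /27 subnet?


Mask: 255.255.255.224
113.64.12.12 AND mask = 113.64.12.0
223.211.168.187 AND mask = 223.211.168.160
No, different subnets (113.64.12.0 vs 223.211.168.160)


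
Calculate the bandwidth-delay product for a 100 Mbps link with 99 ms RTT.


BDP = bandwidth * RTT
= 100 Mbps * 99 ms
= 100 * 1e6 * 99 / 1000 bits
= 9900000 bits
= 1237500 bytes
= 1208.4961 KB
BDP = 9900000 bits (1237500 bytes)


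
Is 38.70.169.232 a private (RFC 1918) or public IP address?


RFC 1918 private ranges:
  10.0.0.0/8 (10.0.0.0 - 10.255.255.255)
  172.16.0.0/12 (172.16.0.0 - 172.31.255.255)
  192.168.0.0/16 (192.168.0.0 - 192.168.255.255)
Public (not in any RFC 1918 range)


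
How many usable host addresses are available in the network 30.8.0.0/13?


Host bits = 32 - 13 = 19
Total addresses = 2^19 = 524288
Usable = total - 2 (network and broadcast)
Usable hosts: 524286


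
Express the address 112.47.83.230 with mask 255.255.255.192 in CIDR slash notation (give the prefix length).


Binary: 11111111.11111111.11111111.11000000
Count leading 1s
Prefix: /26


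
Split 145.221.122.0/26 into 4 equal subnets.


New prefix = 26 + 2 = 28
Each subnet has 16 addresses
  145.221.122.0/28
  145.221.122.16/28
  145.221.122.32/28
  145.221.122.48/28
Subnets: 145.221.122.0/28, 145.221.122.16/28, 145.221.122.32/28, 145.221.122.48/28


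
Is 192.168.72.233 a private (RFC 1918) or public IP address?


RFC 1918 private ranges:
  10.0.0.0/8 (10.0.0.0 - 10.255.255.255)
  172.16.0.0/12 (172.16.0.0 - 172.31.255.255)
  192.168.0.0/16 (192.168.0.0 - 192.168.255.255)
Private (in 192.168.0.0/16)


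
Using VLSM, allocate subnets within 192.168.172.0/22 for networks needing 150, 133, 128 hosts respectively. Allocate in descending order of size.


150 hosts -> /24 (254 usable): 192.168.172.0/24
133 hosts -> /24 (254 usable): 192.168.173.0/24
128 hosts -> /24 (254 usable): 192.168.174.0/24
Allocation: 192.168.172.0/24 (150 hosts, 254 usable); 192.168.173.0/24 (133 hosts, 254 usable); 192.168.174.0/24 (128 hosts, 254 usable)


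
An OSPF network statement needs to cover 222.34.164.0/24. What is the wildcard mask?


Subnet mask: 255.255.255.0
Wildcard = 255.255.255.255 - subnet mask
255 - 255 = 0
255 - 255 = 0
255 - 255 = 0
255 - 0 = 255
Wildcard: 0.0.0.255


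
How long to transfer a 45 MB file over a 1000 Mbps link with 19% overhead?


Effective throughput = 1000 * (1 - 19/100) = 810 Mbps
File size in Mb = 45 * 8 = 360 Mb
Time = 360 / 810
Time = 0.4444 seconds


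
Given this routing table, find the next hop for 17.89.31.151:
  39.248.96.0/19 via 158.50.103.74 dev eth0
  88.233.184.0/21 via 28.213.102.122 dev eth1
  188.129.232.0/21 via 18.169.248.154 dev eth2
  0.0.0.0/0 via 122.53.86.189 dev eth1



Longest prefix match for 17.89.31.151:
  /19 39.248.96.0: no
  /21 88.233.184.0: no
  /21 188.129.232.0: no
  /0 0.0.0.0: MATCH
Selected: next-hop 122.53.86.189 via eth1 (matched /0)


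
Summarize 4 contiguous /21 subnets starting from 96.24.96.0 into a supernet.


Original prefix: /21
Number of subnets: 4 = 2^2
New prefix = 21 - 2 = 19
Supernet: 96.24.96.0/19


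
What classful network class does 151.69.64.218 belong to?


First octet: 151
Binary: 10010111
10xxxxxx -> Class B (128-191)
Class B, default mask 255.255.0.0 (/16)


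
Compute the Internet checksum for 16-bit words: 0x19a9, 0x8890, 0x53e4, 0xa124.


Sum all words (with carry folding):
+ 0x19a9 = 0x19a9
+ 0x8890 = 0xa239
+ 0x53e4 = 0xf61d
+ 0xa124 = 0x9742
One's complement: ~0x9742
Checksum = 0x68bd


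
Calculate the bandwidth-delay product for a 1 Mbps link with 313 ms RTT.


BDP = bandwidth * RTT
= 1 Mbps * 313 ms
= 1 * 1e6 * 313 / 1000 bits
= 313000 bits
= 39125 bytes
= 38.208 KB
BDP = 313000 bits (39125 bytes)


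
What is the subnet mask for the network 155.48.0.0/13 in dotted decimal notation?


/13 means 13 network bits, 19 host bits
Binary: 11111111111110000000000000000000
Mask: 255.248.0.0


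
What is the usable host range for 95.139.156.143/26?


Network: 95.139.156.128
Broadcast: 95.139.156.191
First usable = network + 1
Last usable = broadcast - 1
Range: 95.139.156.129 to 95.139.156.190


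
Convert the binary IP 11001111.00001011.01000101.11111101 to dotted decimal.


11001111 = 207
00001011 = 11
01000101 = 69
11111101 = 253
IP: 207.11.69.253


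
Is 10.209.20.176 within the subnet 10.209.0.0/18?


Subnet network: 10.209.0.0
Test IP AND mask: 10.209.0.0
Yes, 10.209.20.176 is in 10.209.0.0/18


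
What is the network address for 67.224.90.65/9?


IP:   01000011.11100000.01011010.01000001
Mask: 11111111.10000000.00000000.00000000
AND operation:
Net:  01000011.10000000.00000000.00000000
Network: 67.128.0.0/9


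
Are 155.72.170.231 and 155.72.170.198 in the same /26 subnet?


Mask: 255.255.255.192
155.72.170.231 AND mask = 155.72.170.192
155.72.170.198 AND mask = 155.72.170.192
Yes, same subnet (155.72.170.192)


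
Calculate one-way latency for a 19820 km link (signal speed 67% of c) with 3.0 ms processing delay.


Speed = 0.67 * 3e5 km/s = 201000 km/s
Propagation delay = 19820 / 201000 = 0.0986 s = 98.607 ms
Processing delay = 3.0 ms
Total one-way latency = 101.607 ms


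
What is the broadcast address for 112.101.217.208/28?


Network: 112.101.217.208/28
Host bits = 4
Set all host bits to 1:
Broadcast: 112.101.217.223


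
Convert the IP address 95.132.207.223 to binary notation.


95 = 01011111
132 = 10000100
207 = 11001111
223 = 11011111
Binary: 01011111.10000100.11001111.11011111


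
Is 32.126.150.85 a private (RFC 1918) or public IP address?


RFC 1918 private ranges:
  10.0.0.0/8 (10.0.0.0 - 10.255.255.255)
  172.16.0.0/12 (172.16.0.0 - 172.31.255.255)
  192.168.0.0/16 (192.168.0.0 - 192.168.255.255)
Public (not in any RFC 1918 range)


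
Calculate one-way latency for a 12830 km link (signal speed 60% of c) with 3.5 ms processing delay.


Speed = 0.6 * 3e5 km/s = 180000 km/s
Propagation delay = 12830 / 180000 = 0.0713 s = 71.2778 ms
Processing delay = 3.5 ms
Total one-way latency = 74.7778 ms


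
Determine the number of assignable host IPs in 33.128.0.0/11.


Host bits = 32 - 11 = 21
Total addresses = 2^21 = 2097152
Usable = total - 2 (network and broadcast)
Usable hosts: 2097150
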